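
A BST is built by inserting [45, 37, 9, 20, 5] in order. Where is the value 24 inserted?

Starting tree (level order): [45, 37, None, 9, None, 5, 20]
Insertion path: 45 -> 37 -> 9 -> 20
Result: insert 24 as right child of 20
Final tree (level order): [45, 37, None, 9, None, 5, 20, None, None, None, 24]


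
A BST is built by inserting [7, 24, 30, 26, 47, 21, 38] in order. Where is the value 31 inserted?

Starting tree (level order): [7, None, 24, 21, 30, None, None, 26, 47, None, None, 38]
Insertion path: 7 -> 24 -> 30 -> 47 -> 38
Result: insert 31 as left child of 38
Final tree (level order): [7, None, 24, 21, 30, None, None, 26, 47, None, None, 38, None, 31]


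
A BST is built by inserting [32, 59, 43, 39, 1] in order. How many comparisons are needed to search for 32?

Search path for 32: 32
Found: True
Comparisons: 1


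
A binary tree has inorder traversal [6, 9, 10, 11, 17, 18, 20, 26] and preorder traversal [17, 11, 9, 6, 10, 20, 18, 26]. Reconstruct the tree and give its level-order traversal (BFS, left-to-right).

Inorder:  [6, 9, 10, 11, 17, 18, 20, 26]
Preorder: [17, 11, 9, 6, 10, 20, 18, 26]
Algorithm: preorder visits root first, so consume preorder in order;
for each root, split the current inorder slice at that value into
left-subtree inorder and right-subtree inorder, then recurse.
Recursive splits:
  root=17; inorder splits into left=[6, 9, 10, 11], right=[18, 20, 26]
  root=11; inorder splits into left=[6, 9, 10], right=[]
  root=9; inorder splits into left=[6], right=[10]
  root=6; inorder splits into left=[], right=[]
  root=10; inorder splits into left=[], right=[]
  root=20; inorder splits into left=[18], right=[26]
  root=18; inorder splits into left=[], right=[]
  root=26; inorder splits into left=[], right=[]
Reconstructed level-order: [17, 11, 20, 9, 18, 26, 6, 10]


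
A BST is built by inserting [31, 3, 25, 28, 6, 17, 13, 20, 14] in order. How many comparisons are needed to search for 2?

Search path for 2: 31 -> 3
Found: False
Comparisons: 2


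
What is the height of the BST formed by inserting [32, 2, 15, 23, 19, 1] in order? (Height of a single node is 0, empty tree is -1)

Insertion order: [32, 2, 15, 23, 19, 1]
Tree (level-order array): [32, 2, None, 1, 15, None, None, None, 23, 19]
Compute height bottom-up (empty subtree = -1):
  height(1) = 1 + max(-1, -1) = 0
  height(19) = 1 + max(-1, -1) = 0
  height(23) = 1 + max(0, -1) = 1
  height(15) = 1 + max(-1, 1) = 2
  height(2) = 1 + max(0, 2) = 3
  height(32) = 1 + max(3, -1) = 4
Height = 4


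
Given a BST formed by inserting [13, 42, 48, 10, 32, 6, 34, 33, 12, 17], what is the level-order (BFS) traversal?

Tree insertion order: [13, 42, 48, 10, 32, 6, 34, 33, 12, 17]
Tree (level-order array): [13, 10, 42, 6, 12, 32, 48, None, None, None, None, 17, 34, None, None, None, None, 33]
BFS from the root, enqueuing left then right child of each popped node:
  queue [13] -> pop 13, enqueue [10, 42], visited so far: [13]
  queue [10, 42] -> pop 10, enqueue [6, 12], visited so far: [13, 10]
  queue [42, 6, 12] -> pop 42, enqueue [32, 48], visited so far: [13, 10, 42]
  queue [6, 12, 32, 48] -> pop 6, enqueue [none], visited so far: [13, 10, 42, 6]
  queue [12, 32, 48] -> pop 12, enqueue [none], visited so far: [13, 10, 42, 6, 12]
  queue [32, 48] -> pop 32, enqueue [17, 34], visited so far: [13, 10, 42, 6, 12, 32]
  queue [48, 17, 34] -> pop 48, enqueue [none], visited so far: [13, 10, 42, 6, 12, 32, 48]
  queue [17, 34] -> pop 17, enqueue [none], visited so far: [13, 10, 42, 6, 12, 32, 48, 17]
  queue [34] -> pop 34, enqueue [33], visited so far: [13, 10, 42, 6, 12, 32, 48, 17, 34]
  queue [33] -> pop 33, enqueue [none], visited so far: [13, 10, 42, 6, 12, 32, 48, 17, 34, 33]
Result: [13, 10, 42, 6, 12, 32, 48, 17, 34, 33]


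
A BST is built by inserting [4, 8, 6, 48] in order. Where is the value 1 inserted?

Starting tree (level order): [4, None, 8, 6, 48]
Insertion path: 4
Result: insert 1 as left child of 4
Final tree (level order): [4, 1, 8, None, None, 6, 48]


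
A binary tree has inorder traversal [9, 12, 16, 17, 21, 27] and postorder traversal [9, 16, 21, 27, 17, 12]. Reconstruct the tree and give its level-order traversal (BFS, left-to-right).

Inorder:   [9, 12, 16, 17, 21, 27]
Postorder: [9, 16, 21, 27, 17, 12]
Algorithm: postorder visits root last, so walk postorder right-to-left;
each value is the root of the current inorder slice — split it at that
value, recurse on the right subtree first, then the left.
Recursive splits:
  root=12; inorder splits into left=[9], right=[16, 17, 21, 27]
  root=17; inorder splits into left=[16], right=[21, 27]
  root=27; inorder splits into left=[21], right=[]
  root=21; inorder splits into left=[], right=[]
  root=16; inorder splits into left=[], right=[]
  root=9; inorder splits into left=[], right=[]
Reconstructed level-order: [12, 9, 17, 16, 27, 21]


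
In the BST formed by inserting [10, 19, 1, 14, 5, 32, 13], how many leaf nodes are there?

Tree built from: [10, 19, 1, 14, 5, 32, 13]
Tree (level-order array): [10, 1, 19, None, 5, 14, 32, None, None, 13]
Rule: A leaf has 0 children.
Per-node child counts:
  node 10: 2 child(ren)
  node 1: 1 child(ren)
  node 5: 0 child(ren)
  node 19: 2 child(ren)
  node 14: 1 child(ren)
  node 13: 0 child(ren)
  node 32: 0 child(ren)
Matching nodes: [5, 13, 32]
Count of leaf nodes: 3


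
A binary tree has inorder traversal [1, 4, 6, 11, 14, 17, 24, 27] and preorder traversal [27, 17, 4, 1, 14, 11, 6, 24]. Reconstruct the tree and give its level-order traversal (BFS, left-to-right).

Inorder:  [1, 4, 6, 11, 14, 17, 24, 27]
Preorder: [27, 17, 4, 1, 14, 11, 6, 24]
Algorithm: preorder visits root first, so consume preorder in order;
for each root, split the current inorder slice at that value into
left-subtree inorder and right-subtree inorder, then recurse.
Recursive splits:
  root=27; inorder splits into left=[1, 4, 6, 11, 14, 17, 24], right=[]
  root=17; inorder splits into left=[1, 4, 6, 11, 14], right=[24]
  root=4; inorder splits into left=[1], right=[6, 11, 14]
  root=1; inorder splits into left=[], right=[]
  root=14; inorder splits into left=[6, 11], right=[]
  root=11; inorder splits into left=[6], right=[]
  root=6; inorder splits into left=[], right=[]
  root=24; inorder splits into left=[], right=[]
Reconstructed level-order: [27, 17, 4, 24, 1, 14, 11, 6]


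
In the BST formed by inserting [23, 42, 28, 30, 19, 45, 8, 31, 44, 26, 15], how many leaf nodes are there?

Tree built from: [23, 42, 28, 30, 19, 45, 8, 31, 44, 26, 15]
Tree (level-order array): [23, 19, 42, 8, None, 28, 45, None, 15, 26, 30, 44, None, None, None, None, None, None, 31]
Rule: A leaf has 0 children.
Per-node child counts:
  node 23: 2 child(ren)
  node 19: 1 child(ren)
  node 8: 1 child(ren)
  node 15: 0 child(ren)
  node 42: 2 child(ren)
  node 28: 2 child(ren)
  node 26: 0 child(ren)
  node 30: 1 child(ren)
  node 31: 0 child(ren)
  node 45: 1 child(ren)
  node 44: 0 child(ren)
Matching nodes: [15, 26, 31, 44]
Count of leaf nodes: 4


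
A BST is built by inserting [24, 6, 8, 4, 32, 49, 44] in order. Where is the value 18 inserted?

Starting tree (level order): [24, 6, 32, 4, 8, None, 49, None, None, None, None, 44]
Insertion path: 24 -> 6 -> 8
Result: insert 18 as right child of 8
Final tree (level order): [24, 6, 32, 4, 8, None, 49, None, None, None, 18, 44]


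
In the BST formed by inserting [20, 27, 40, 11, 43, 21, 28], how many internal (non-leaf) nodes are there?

Tree built from: [20, 27, 40, 11, 43, 21, 28]
Tree (level-order array): [20, 11, 27, None, None, 21, 40, None, None, 28, 43]
Rule: An internal node has at least one child.
Per-node child counts:
  node 20: 2 child(ren)
  node 11: 0 child(ren)
  node 27: 2 child(ren)
  node 21: 0 child(ren)
  node 40: 2 child(ren)
  node 28: 0 child(ren)
  node 43: 0 child(ren)
Matching nodes: [20, 27, 40]
Count of internal (non-leaf) nodes: 3


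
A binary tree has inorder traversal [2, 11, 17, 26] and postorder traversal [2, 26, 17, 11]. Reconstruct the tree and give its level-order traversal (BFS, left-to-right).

Inorder:   [2, 11, 17, 26]
Postorder: [2, 26, 17, 11]
Algorithm: postorder visits root last, so walk postorder right-to-left;
each value is the root of the current inorder slice — split it at that
value, recurse on the right subtree first, then the left.
Recursive splits:
  root=11; inorder splits into left=[2], right=[17, 26]
  root=17; inorder splits into left=[], right=[26]
  root=26; inorder splits into left=[], right=[]
  root=2; inorder splits into left=[], right=[]
Reconstructed level-order: [11, 2, 17, 26]


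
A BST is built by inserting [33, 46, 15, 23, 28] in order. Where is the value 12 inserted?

Starting tree (level order): [33, 15, 46, None, 23, None, None, None, 28]
Insertion path: 33 -> 15
Result: insert 12 as left child of 15
Final tree (level order): [33, 15, 46, 12, 23, None, None, None, None, None, 28]


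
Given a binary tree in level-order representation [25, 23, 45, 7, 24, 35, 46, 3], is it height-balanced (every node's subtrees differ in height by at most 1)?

Tree (level-order array): [25, 23, 45, 7, 24, 35, 46, 3]
Definition: a tree is height-balanced if, at every node, |h(left) - h(right)| <= 1 (empty subtree has height -1).
Bottom-up per-node check:
  node 3: h_left=-1, h_right=-1, diff=0 [OK], height=0
  node 7: h_left=0, h_right=-1, diff=1 [OK], height=1
  node 24: h_left=-1, h_right=-1, diff=0 [OK], height=0
  node 23: h_left=1, h_right=0, diff=1 [OK], height=2
  node 35: h_left=-1, h_right=-1, diff=0 [OK], height=0
  node 46: h_left=-1, h_right=-1, diff=0 [OK], height=0
  node 45: h_left=0, h_right=0, diff=0 [OK], height=1
  node 25: h_left=2, h_right=1, diff=1 [OK], height=3
All nodes satisfy the balance condition.
Result: Balanced


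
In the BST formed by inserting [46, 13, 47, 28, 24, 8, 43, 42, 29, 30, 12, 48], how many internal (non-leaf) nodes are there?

Tree built from: [46, 13, 47, 28, 24, 8, 43, 42, 29, 30, 12, 48]
Tree (level-order array): [46, 13, 47, 8, 28, None, 48, None, 12, 24, 43, None, None, None, None, None, None, 42, None, 29, None, None, 30]
Rule: An internal node has at least one child.
Per-node child counts:
  node 46: 2 child(ren)
  node 13: 2 child(ren)
  node 8: 1 child(ren)
  node 12: 0 child(ren)
  node 28: 2 child(ren)
  node 24: 0 child(ren)
  node 43: 1 child(ren)
  node 42: 1 child(ren)
  node 29: 1 child(ren)
  node 30: 0 child(ren)
  node 47: 1 child(ren)
  node 48: 0 child(ren)
Matching nodes: [46, 13, 8, 28, 43, 42, 29, 47]
Count of internal (non-leaf) nodes: 8


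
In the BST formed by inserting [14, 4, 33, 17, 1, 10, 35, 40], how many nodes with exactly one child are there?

Tree built from: [14, 4, 33, 17, 1, 10, 35, 40]
Tree (level-order array): [14, 4, 33, 1, 10, 17, 35, None, None, None, None, None, None, None, 40]
Rule: These are nodes with exactly 1 non-null child.
Per-node child counts:
  node 14: 2 child(ren)
  node 4: 2 child(ren)
  node 1: 0 child(ren)
  node 10: 0 child(ren)
  node 33: 2 child(ren)
  node 17: 0 child(ren)
  node 35: 1 child(ren)
  node 40: 0 child(ren)
Matching nodes: [35]
Count of nodes with exactly one child: 1


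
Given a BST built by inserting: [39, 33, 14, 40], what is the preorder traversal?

Tree insertion order: [39, 33, 14, 40]
Tree (level-order array): [39, 33, 40, 14]
Preorder traversal: [39, 33, 14, 40]


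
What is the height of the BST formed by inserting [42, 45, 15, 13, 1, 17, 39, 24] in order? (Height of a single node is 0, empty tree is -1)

Insertion order: [42, 45, 15, 13, 1, 17, 39, 24]
Tree (level-order array): [42, 15, 45, 13, 17, None, None, 1, None, None, 39, None, None, 24]
Compute height bottom-up (empty subtree = -1):
  height(1) = 1 + max(-1, -1) = 0
  height(13) = 1 + max(0, -1) = 1
  height(24) = 1 + max(-1, -1) = 0
  height(39) = 1 + max(0, -1) = 1
  height(17) = 1 + max(-1, 1) = 2
  height(15) = 1 + max(1, 2) = 3
  height(45) = 1 + max(-1, -1) = 0
  height(42) = 1 + max(3, 0) = 4
Height = 4


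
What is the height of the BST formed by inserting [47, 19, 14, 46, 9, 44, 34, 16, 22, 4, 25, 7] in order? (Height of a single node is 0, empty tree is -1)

Insertion order: [47, 19, 14, 46, 9, 44, 34, 16, 22, 4, 25, 7]
Tree (level-order array): [47, 19, None, 14, 46, 9, 16, 44, None, 4, None, None, None, 34, None, None, 7, 22, None, None, None, None, 25]
Compute height bottom-up (empty subtree = -1):
  height(7) = 1 + max(-1, -1) = 0
  height(4) = 1 + max(-1, 0) = 1
  height(9) = 1 + max(1, -1) = 2
  height(16) = 1 + max(-1, -1) = 0
  height(14) = 1 + max(2, 0) = 3
  height(25) = 1 + max(-1, -1) = 0
  height(22) = 1 + max(-1, 0) = 1
  height(34) = 1 + max(1, -1) = 2
  height(44) = 1 + max(2, -1) = 3
  height(46) = 1 + max(3, -1) = 4
  height(19) = 1 + max(3, 4) = 5
  height(47) = 1 + max(5, -1) = 6
Height = 6


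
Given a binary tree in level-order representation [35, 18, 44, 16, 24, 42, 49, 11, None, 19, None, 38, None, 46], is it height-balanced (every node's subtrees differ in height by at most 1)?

Tree (level-order array): [35, 18, 44, 16, 24, 42, 49, 11, None, 19, None, 38, None, 46]
Definition: a tree is height-balanced if, at every node, |h(left) - h(right)| <= 1 (empty subtree has height -1).
Bottom-up per-node check:
  node 11: h_left=-1, h_right=-1, diff=0 [OK], height=0
  node 16: h_left=0, h_right=-1, diff=1 [OK], height=1
  node 19: h_left=-1, h_right=-1, diff=0 [OK], height=0
  node 24: h_left=0, h_right=-1, diff=1 [OK], height=1
  node 18: h_left=1, h_right=1, diff=0 [OK], height=2
  node 38: h_left=-1, h_right=-1, diff=0 [OK], height=0
  node 42: h_left=0, h_right=-1, diff=1 [OK], height=1
  node 46: h_left=-1, h_right=-1, diff=0 [OK], height=0
  node 49: h_left=0, h_right=-1, diff=1 [OK], height=1
  node 44: h_left=1, h_right=1, diff=0 [OK], height=2
  node 35: h_left=2, h_right=2, diff=0 [OK], height=3
All nodes satisfy the balance condition.
Result: Balanced


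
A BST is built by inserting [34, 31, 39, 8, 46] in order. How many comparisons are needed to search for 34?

Search path for 34: 34
Found: True
Comparisons: 1


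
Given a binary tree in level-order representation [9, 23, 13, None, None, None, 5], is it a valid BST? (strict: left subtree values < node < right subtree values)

Level-order array: [9, 23, 13, None, None, None, 5]
Validate using subtree bounds (lo, hi): at each node, require lo < value < hi,
then recurse left with hi=value and right with lo=value.
Preorder trace (stopping at first violation):
  at node 9 with bounds (-inf, +inf): OK
  at node 23 with bounds (-inf, 9): VIOLATION
Node 23 violates its bound: not (-inf < 23 < 9).
Result: Not a valid BST


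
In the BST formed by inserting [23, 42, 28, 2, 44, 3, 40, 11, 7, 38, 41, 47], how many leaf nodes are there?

Tree built from: [23, 42, 28, 2, 44, 3, 40, 11, 7, 38, 41, 47]
Tree (level-order array): [23, 2, 42, None, 3, 28, 44, None, 11, None, 40, None, 47, 7, None, 38, 41]
Rule: A leaf has 0 children.
Per-node child counts:
  node 23: 2 child(ren)
  node 2: 1 child(ren)
  node 3: 1 child(ren)
  node 11: 1 child(ren)
  node 7: 0 child(ren)
  node 42: 2 child(ren)
  node 28: 1 child(ren)
  node 40: 2 child(ren)
  node 38: 0 child(ren)
  node 41: 0 child(ren)
  node 44: 1 child(ren)
  node 47: 0 child(ren)
Matching nodes: [7, 38, 41, 47]
Count of leaf nodes: 4


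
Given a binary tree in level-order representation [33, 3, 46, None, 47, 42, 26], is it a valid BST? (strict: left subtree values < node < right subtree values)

Level-order array: [33, 3, 46, None, 47, 42, 26]
Validate using subtree bounds (lo, hi): at each node, require lo < value < hi,
then recurse left with hi=value and right with lo=value.
Preorder trace (stopping at first violation):
  at node 33 with bounds (-inf, +inf): OK
  at node 3 with bounds (-inf, 33): OK
  at node 47 with bounds (3, 33): VIOLATION
Node 47 violates its bound: not (3 < 47 < 33).
Result: Not a valid BST


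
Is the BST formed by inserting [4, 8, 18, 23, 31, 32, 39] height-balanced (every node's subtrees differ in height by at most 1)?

Tree (level-order array): [4, None, 8, None, 18, None, 23, None, 31, None, 32, None, 39]
Definition: a tree is height-balanced if, at every node, |h(left) - h(right)| <= 1 (empty subtree has height -1).
Bottom-up per-node check:
  node 39: h_left=-1, h_right=-1, diff=0 [OK], height=0
  node 32: h_left=-1, h_right=0, diff=1 [OK], height=1
  node 31: h_left=-1, h_right=1, diff=2 [FAIL (|-1-1|=2 > 1)], height=2
  node 23: h_left=-1, h_right=2, diff=3 [FAIL (|-1-2|=3 > 1)], height=3
  node 18: h_left=-1, h_right=3, diff=4 [FAIL (|-1-3|=4 > 1)], height=4
  node 8: h_left=-1, h_right=4, diff=5 [FAIL (|-1-4|=5 > 1)], height=5
  node 4: h_left=-1, h_right=5, diff=6 [FAIL (|-1-5|=6 > 1)], height=6
Node 31 violates the condition: |-1 - 1| = 2 > 1.
Result: Not balanced


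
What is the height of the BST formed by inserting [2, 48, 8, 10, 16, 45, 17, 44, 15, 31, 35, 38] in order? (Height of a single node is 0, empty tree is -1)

Insertion order: [2, 48, 8, 10, 16, 45, 17, 44, 15, 31, 35, 38]
Tree (level-order array): [2, None, 48, 8, None, None, 10, None, 16, 15, 45, None, None, 17, None, None, 44, 31, None, None, 35, None, 38]
Compute height bottom-up (empty subtree = -1):
  height(15) = 1 + max(-1, -1) = 0
  height(38) = 1 + max(-1, -1) = 0
  height(35) = 1 + max(-1, 0) = 1
  height(31) = 1 + max(-1, 1) = 2
  height(44) = 1 + max(2, -1) = 3
  height(17) = 1 + max(-1, 3) = 4
  height(45) = 1 + max(4, -1) = 5
  height(16) = 1 + max(0, 5) = 6
  height(10) = 1 + max(-1, 6) = 7
  height(8) = 1 + max(-1, 7) = 8
  height(48) = 1 + max(8, -1) = 9
  height(2) = 1 + max(-1, 9) = 10
Height = 10


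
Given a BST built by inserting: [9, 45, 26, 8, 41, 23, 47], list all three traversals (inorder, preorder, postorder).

Tree insertion order: [9, 45, 26, 8, 41, 23, 47]
Tree (level-order array): [9, 8, 45, None, None, 26, 47, 23, 41]
Inorder (L, root, R): [8, 9, 23, 26, 41, 45, 47]
Preorder (root, L, R): [9, 8, 45, 26, 23, 41, 47]
Postorder (L, R, root): [8, 23, 41, 26, 47, 45, 9]


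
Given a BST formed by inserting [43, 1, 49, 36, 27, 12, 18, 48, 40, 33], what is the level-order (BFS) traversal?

Tree insertion order: [43, 1, 49, 36, 27, 12, 18, 48, 40, 33]
Tree (level-order array): [43, 1, 49, None, 36, 48, None, 27, 40, None, None, 12, 33, None, None, None, 18]
BFS from the root, enqueuing left then right child of each popped node:
  queue [43] -> pop 43, enqueue [1, 49], visited so far: [43]
  queue [1, 49] -> pop 1, enqueue [36], visited so far: [43, 1]
  queue [49, 36] -> pop 49, enqueue [48], visited so far: [43, 1, 49]
  queue [36, 48] -> pop 36, enqueue [27, 40], visited so far: [43, 1, 49, 36]
  queue [48, 27, 40] -> pop 48, enqueue [none], visited so far: [43, 1, 49, 36, 48]
  queue [27, 40] -> pop 27, enqueue [12, 33], visited so far: [43, 1, 49, 36, 48, 27]
  queue [40, 12, 33] -> pop 40, enqueue [none], visited so far: [43, 1, 49, 36, 48, 27, 40]
  queue [12, 33] -> pop 12, enqueue [18], visited so far: [43, 1, 49, 36, 48, 27, 40, 12]
  queue [33, 18] -> pop 33, enqueue [none], visited so far: [43, 1, 49, 36, 48, 27, 40, 12, 33]
  queue [18] -> pop 18, enqueue [none], visited so far: [43, 1, 49, 36, 48, 27, 40, 12, 33, 18]
Result: [43, 1, 49, 36, 48, 27, 40, 12, 33, 18]


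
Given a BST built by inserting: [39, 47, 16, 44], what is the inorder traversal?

Tree insertion order: [39, 47, 16, 44]
Tree (level-order array): [39, 16, 47, None, None, 44]
Inorder traversal: [16, 39, 44, 47]


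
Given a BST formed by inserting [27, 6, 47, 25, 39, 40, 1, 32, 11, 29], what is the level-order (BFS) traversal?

Tree insertion order: [27, 6, 47, 25, 39, 40, 1, 32, 11, 29]
Tree (level-order array): [27, 6, 47, 1, 25, 39, None, None, None, 11, None, 32, 40, None, None, 29]
BFS from the root, enqueuing left then right child of each popped node:
  queue [27] -> pop 27, enqueue [6, 47], visited so far: [27]
  queue [6, 47] -> pop 6, enqueue [1, 25], visited so far: [27, 6]
  queue [47, 1, 25] -> pop 47, enqueue [39], visited so far: [27, 6, 47]
  queue [1, 25, 39] -> pop 1, enqueue [none], visited so far: [27, 6, 47, 1]
  queue [25, 39] -> pop 25, enqueue [11], visited so far: [27, 6, 47, 1, 25]
  queue [39, 11] -> pop 39, enqueue [32, 40], visited so far: [27, 6, 47, 1, 25, 39]
  queue [11, 32, 40] -> pop 11, enqueue [none], visited so far: [27, 6, 47, 1, 25, 39, 11]
  queue [32, 40] -> pop 32, enqueue [29], visited so far: [27, 6, 47, 1, 25, 39, 11, 32]
  queue [40, 29] -> pop 40, enqueue [none], visited so far: [27, 6, 47, 1, 25, 39, 11, 32, 40]
  queue [29] -> pop 29, enqueue [none], visited so far: [27, 6, 47, 1, 25, 39, 11, 32, 40, 29]
Result: [27, 6, 47, 1, 25, 39, 11, 32, 40, 29]


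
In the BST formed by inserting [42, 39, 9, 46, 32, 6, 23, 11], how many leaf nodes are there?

Tree built from: [42, 39, 9, 46, 32, 6, 23, 11]
Tree (level-order array): [42, 39, 46, 9, None, None, None, 6, 32, None, None, 23, None, 11]
Rule: A leaf has 0 children.
Per-node child counts:
  node 42: 2 child(ren)
  node 39: 1 child(ren)
  node 9: 2 child(ren)
  node 6: 0 child(ren)
  node 32: 1 child(ren)
  node 23: 1 child(ren)
  node 11: 0 child(ren)
  node 46: 0 child(ren)
Matching nodes: [6, 11, 46]
Count of leaf nodes: 3


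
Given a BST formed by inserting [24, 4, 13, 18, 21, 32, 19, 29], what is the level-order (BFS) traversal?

Tree insertion order: [24, 4, 13, 18, 21, 32, 19, 29]
Tree (level-order array): [24, 4, 32, None, 13, 29, None, None, 18, None, None, None, 21, 19]
BFS from the root, enqueuing left then right child of each popped node:
  queue [24] -> pop 24, enqueue [4, 32], visited so far: [24]
  queue [4, 32] -> pop 4, enqueue [13], visited so far: [24, 4]
  queue [32, 13] -> pop 32, enqueue [29], visited so far: [24, 4, 32]
  queue [13, 29] -> pop 13, enqueue [18], visited so far: [24, 4, 32, 13]
  queue [29, 18] -> pop 29, enqueue [none], visited so far: [24, 4, 32, 13, 29]
  queue [18] -> pop 18, enqueue [21], visited so far: [24, 4, 32, 13, 29, 18]
  queue [21] -> pop 21, enqueue [19], visited so far: [24, 4, 32, 13, 29, 18, 21]
  queue [19] -> pop 19, enqueue [none], visited so far: [24, 4, 32, 13, 29, 18, 21, 19]
Result: [24, 4, 32, 13, 29, 18, 21, 19]


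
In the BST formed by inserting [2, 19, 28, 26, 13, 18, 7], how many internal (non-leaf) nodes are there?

Tree built from: [2, 19, 28, 26, 13, 18, 7]
Tree (level-order array): [2, None, 19, 13, 28, 7, 18, 26]
Rule: An internal node has at least one child.
Per-node child counts:
  node 2: 1 child(ren)
  node 19: 2 child(ren)
  node 13: 2 child(ren)
  node 7: 0 child(ren)
  node 18: 0 child(ren)
  node 28: 1 child(ren)
  node 26: 0 child(ren)
Matching nodes: [2, 19, 13, 28]
Count of internal (non-leaf) nodes: 4


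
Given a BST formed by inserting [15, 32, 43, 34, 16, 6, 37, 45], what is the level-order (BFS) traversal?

Tree insertion order: [15, 32, 43, 34, 16, 6, 37, 45]
Tree (level-order array): [15, 6, 32, None, None, 16, 43, None, None, 34, 45, None, 37]
BFS from the root, enqueuing left then right child of each popped node:
  queue [15] -> pop 15, enqueue [6, 32], visited so far: [15]
  queue [6, 32] -> pop 6, enqueue [none], visited so far: [15, 6]
  queue [32] -> pop 32, enqueue [16, 43], visited so far: [15, 6, 32]
  queue [16, 43] -> pop 16, enqueue [none], visited so far: [15, 6, 32, 16]
  queue [43] -> pop 43, enqueue [34, 45], visited so far: [15, 6, 32, 16, 43]
  queue [34, 45] -> pop 34, enqueue [37], visited so far: [15, 6, 32, 16, 43, 34]
  queue [45, 37] -> pop 45, enqueue [none], visited so far: [15, 6, 32, 16, 43, 34, 45]
  queue [37] -> pop 37, enqueue [none], visited so far: [15, 6, 32, 16, 43, 34, 45, 37]
Result: [15, 6, 32, 16, 43, 34, 45, 37]


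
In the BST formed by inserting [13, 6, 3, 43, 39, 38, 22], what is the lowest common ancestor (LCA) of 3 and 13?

Tree insertion order: [13, 6, 3, 43, 39, 38, 22]
Tree (level-order array): [13, 6, 43, 3, None, 39, None, None, None, 38, None, 22]
In a BST, the LCA of p=3, q=13 is the first node v on the
root-to-leaf path with p <= v <= q (go left if both < v, right if both > v).
Walk from root:
  at 13: 3 <= 13 <= 13, this is the LCA
LCA = 13


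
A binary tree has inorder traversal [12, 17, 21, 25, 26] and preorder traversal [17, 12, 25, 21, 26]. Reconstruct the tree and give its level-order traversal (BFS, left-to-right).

Inorder:  [12, 17, 21, 25, 26]
Preorder: [17, 12, 25, 21, 26]
Algorithm: preorder visits root first, so consume preorder in order;
for each root, split the current inorder slice at that value into
left-subtree inorder and right-subtree inorder, then recurse.
Recursive splits:
  root=17; inorder splits into left=[12], right=[21, 25, 26]
  root=12; inorder splits into left=[], right=[]
  root=25; inorder splits into left=[21], right=[26]
  root=21; inorder splits into left=[], right=[]
  root=26; inorder splits into left=[], right=[]
Reconstructed level-order: [17, 12, 25, 21, 26]


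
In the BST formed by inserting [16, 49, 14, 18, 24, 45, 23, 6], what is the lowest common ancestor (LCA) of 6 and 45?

Tree insertion order: [16, 49, 14, 18, 24, 45, 23, 6]
Tree (level-order array): [16, 14, 49, 6, None, 18, None, None, None, None, 24, 23, 45]
In a BST, the LCA of p=6, q=45 is the first node v on the
root-to-leaf path with p <= v <= q (go left if both < v, right if both > v).
Walk from root:
  at 16: 6 <= 16 <= 45, this is the LCA
LCA = 16


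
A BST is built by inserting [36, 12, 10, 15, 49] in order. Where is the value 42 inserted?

Starting tree (level order): [36, 12, 49, 10, 15]
Insertion path: 36 -> 49
Result: insert 42 as left child of 49
Final tree (level order): [36, 12, 49, 10, 15, 42]


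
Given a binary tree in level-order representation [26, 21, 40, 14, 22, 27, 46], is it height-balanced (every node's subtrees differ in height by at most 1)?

Tree (level-order array): [26, 21, 40, 14, 22, 27, 46]
Definition: a tree is height-balanced if, at every node, |h(left) - h(right)| <= 1 (empty subtree has height -1).
Bottom-up per-node check:
  node 14: h_left=-1, h_right=-1, diff=0 [OK], height=0
  node 22: h_left=-1, h_right=-1, diff=0 [OK], height=0
  node 21: h_left=0, h_right=0, diff=0 [OK], height=1
  node 27: h_left=-1, h_right=-1, diff=0 [OK], height=0
  node 46: h_left=-1, h_right=-1, diff=0 [OK], height=0
  node 40: h_left=0, h_right=0, diff=0 [OK], height=1
  node 26: h_left=1, h_right=1, diff=0 [OK], height=2
All nodes satisfy the balance condition.
Result: Balanced


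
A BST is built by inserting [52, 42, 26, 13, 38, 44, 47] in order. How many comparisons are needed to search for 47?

Search path for 47: 52 -> 42 -> 44 -> 47
Found: True
Comparisons: 4


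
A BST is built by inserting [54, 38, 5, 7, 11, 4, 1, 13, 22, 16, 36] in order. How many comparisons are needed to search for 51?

Search path for 51: 54 -> 38
Found: False
Comparisons: 2


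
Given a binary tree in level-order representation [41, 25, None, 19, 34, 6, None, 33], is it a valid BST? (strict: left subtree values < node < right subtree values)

Level-order array: [41, 25, None, 19, 34, 6, None, 33]
Validate using subtree bounds (lo, hi): at each node, require lo < value < hi,
then recurse left with hi=value and right with lo=value.
Preorder trace (stopping at first violation):
  at node 41 with bounds (-inf, +inf): OK
  at node 25 with bounds (-inf, 41): OK
  at node 19 with bounds (-inf, 25): OK
  at node 6 with bounds (-inf, 19): OK
  at node 34 with bounds (25, 41): OK
  at node 33 with bounds (25, 34): OK
No violation found at any node.
Result: Valid BST


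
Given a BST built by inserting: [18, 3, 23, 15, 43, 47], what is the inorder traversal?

Tree insertion order: [18, 3, 23, 15, 43, 47]
Tree (level-order array): [18, 3, 23, None, 15, None, 43, None, None, None, 47]
Inorder traversal: [3, 15, 18, 23, 43, 47]


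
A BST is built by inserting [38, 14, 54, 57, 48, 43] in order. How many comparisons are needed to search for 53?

Search path for 53: 38 -> 54 -> 48
Found: False
Comparisons: 3


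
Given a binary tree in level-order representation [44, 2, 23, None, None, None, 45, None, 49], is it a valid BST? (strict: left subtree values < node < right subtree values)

Level-order array: [44, 2, 23, None, None, None, 45, None, 49]
Validate using subtree bounds (lo, hi): at each node, require lo < value < hi,
then recurse left with hi=value and right with lo=value.
Preorder trace (stopping at first violation):
  at node 44 with bounds (-inf, +inf): OK
  at node 2 with bounds (-inf, 44): OK
  at node 23 with bounds (44, +inf): VIOLATION
Node 23 violates its bound: not (44 < 23 < +inf).
Result: Not a valid BST


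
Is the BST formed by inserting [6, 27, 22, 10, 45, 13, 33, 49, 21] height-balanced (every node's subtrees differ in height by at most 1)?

Tree (level-order array): [6, None, 27, 22, 45, 10, None, 33, 49, None, 13, None, None, None, None, None, 21]
Definition: a tree is height-balanced if, at every node, |h(left) - h(right)| <= 1 (empty subtree has height -1).
Bottom-up per-node check:
  node 21: h_left=-1, h_right=-1, diff=0 [OK], height=0
  node 13: h_left=-1, h_right=0, diff=1 [OK], height=1
  node 10: h_left=-1, h_right=1, diff=2 [FAIL (|-1-1|=2 > 1)], height=2
  node 22: h_left=2, h_right=-1, diff=3 [FAIL (|2--1|=3 > 1)], height=3
  node 33: h_left=-1, h_right=-1, diff=0 [OK], height=0
  node 49: h_left=-1, h_right=-1, diff=0 [OK], height=0
  node 45: h_left=0, h_right=0, diff=0 [OK], height=1
  node 27: h_left=3, h_right=1, diff=2 [FAIL (|3-1|=2 > 1)], height=4
  node 6: h_left=-1, h_right=4, diff=5 [FAIL (|-1-4|=5 > 1)], height=5
Node 10 violates the condition: |-1 - 1| = 2 > 1.
Result: Not balanced


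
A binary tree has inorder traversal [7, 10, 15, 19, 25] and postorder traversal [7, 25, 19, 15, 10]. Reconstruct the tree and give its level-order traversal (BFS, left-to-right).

Inorder:   [7, 10, 15, 19, 25]
Postorder: [7, 25, 19, 15, 10]
Algorithm: postorder visits root last, so walk postorder right-to-left;
each value is the root of the current inorder slice — split it at that
value, recurse on the right subtree first, then the left.
Recursive splits:
  root=10; inorder splits into left=[7], right=[15, 19, 25]
  root=15; inorder splits into left=[], right=[19, 25]
  root=19; inorder splits into left=[], right=[25]
  root=25; inorder splits into left=[], right=[]
  root=7; inorder splits into left=[], right=[]
Reconstructed level-order: [10, 7, 15, 19, 25]


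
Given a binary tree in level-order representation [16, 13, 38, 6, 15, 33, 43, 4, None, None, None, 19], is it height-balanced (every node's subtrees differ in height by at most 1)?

Tree (level-order array): [16, 13, 38, 6, 15, 33, 43, 4, None, None, None, 19]
Definition: a tree is height-balanced if, at every node, |h(left) - h(right)| <= 1 (empty subtree has height -1).
Bottom-up per-node check:
  node 4: h_left=-1, h_right=-1, diff=0 [OK], height=0
  node 6: h_left=0, h_right=-1, diff=1 [OK], height=1
  node 15: h_left=-1, h_right=-1, diff=0 [OK], height=0
  node 13: h_left=1, h_right=0, diff=1 [OK], height=2
  node 19: h_left=-1, h_right=-1, diff=0 [OK], height=0
  node 33: h_left=0, h_right=-1, diff=1 [OK], height=1
  node 43: h_left=-1, h_right=-1, diff=0 [OK], height=0
  node 38: h_left=1, h_right=0, diff=1 [OK], height=2
  node 16: h_left=2, h_right=2, diff=0 [OK], height=3
All nodes satisfy the balance condition.
Result: Balanced


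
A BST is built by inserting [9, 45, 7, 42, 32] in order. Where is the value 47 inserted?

Starting tree (level order): [9, 7, 45, None, None, 42, None, 32]
Insertion path: 9 -> 45
Result: insert 47 as right child of 45
Final tree (level order): [9, 7, 45, None, None, 42, 47, 32]


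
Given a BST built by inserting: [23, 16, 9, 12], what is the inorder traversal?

Tree insertion order: [23, 16, 9, 12]
Tree (level-order array): [23, 16, None, 9, None, None, 12]
Inorder traversal: [9, 12, 16, 23]


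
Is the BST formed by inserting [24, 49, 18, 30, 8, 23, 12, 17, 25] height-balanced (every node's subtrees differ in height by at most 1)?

Tree (level-order array): [24, 18, 49, 8, 23, 30, None, None, 12, None, None, 25, None, None, 17]
Definition: a tree is height-balanced if, at every node, |h(left) - h(right)| <= 1 (empty subtree has height -1).
Bottom-up per-node check:
  node 17: h_left=-1, h_right=-1, diff=0 [OK], height=0
  node 12: h_left=-1, h_right=0, diff=1 [OK], height=1
  node 8: h_left=-1, h_right=1, diff=2 [FAIL (|-1-1|=2 > 1)], height=2
  node 23: h_left=-1, h_right=-1, diff=0 [OK], height=0
  node 18: h_left=2, h_right=0, diff=2 [FAIL (|2-0|=2 > 1)], height=3
  node 25: h_left=-1, h_right=-1, diff=0 [OK], height=0
  node 30: h_left=0, h_right=-1, diff=1 [OK], height=1
  node 49: h_left=1, h_right=-1, diff=2 [FAIL (|1--1|=2 > 1)], height=2
  node 24: h_left=3, h_right=2, diff=1 [OK], height=4
Node 8 violates the condition: |-1 - 1| = 2 > 1.
Result: Not balanced


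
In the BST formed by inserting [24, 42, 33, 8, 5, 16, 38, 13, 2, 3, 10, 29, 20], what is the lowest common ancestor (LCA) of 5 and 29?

Tree insertion order: [24, 42, 33, 8, 5, 16, 38, 13, 2, 3, 10, 29, 20]
Tree (level-order array): [24, 8, 42, 5, 16, 33, None, 2, None, 13, 20, 29, 38, None, 3, 10]
In a BST, the LCA of p=5, q=29 is the first node v on the
root-to-leaf path with p <= v <= q (go left if both < v, right if both > v).
Walk from root:
  at 24: 5 <= 24 <= 29, this is the LCA
LCA = 24


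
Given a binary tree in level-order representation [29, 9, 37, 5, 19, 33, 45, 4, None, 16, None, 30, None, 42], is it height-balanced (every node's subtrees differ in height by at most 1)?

Tree (level-order array): [29, 9, 37, 5, 19, 33, 45, 4, None, 16, None, 30, None, 42]
Definition: a tree is height-balanced if, at every node, |h(left) - h(right)| <= 1 (empty subtree has height -1).
Bottom-up per-node check:
  node 4: h_left=-1, h_right=-1, diff=0 [OK], height=0
  node 5: h_left=0, h_right=-1, diff=1 [OK], height=1
  node 16: h_left=-1, h_right=-1, diff=0 [OK], height=0
  node 19: h_left=0, h_right=-1, diff=1 [OK], height=1
  node 9: h_left=1, h_right=1, diff=0 [OK], height=2
  node 30: h_left=-1, h_right=-1, diff=0 [OK], height=0
  node 33: h_left=0, h_right=-1, diff=1 [OK], height=1
  node 42: h_left=-1, h_right=-1, diff=0 [OK], height=0
  node 45: h_left=0, h_right=-1, diff=1 [OK], height=1
  node 37: h_left=1, h_right=1, diff=0 [OK], height=2
  node 29: h_left=2, h_right=2, diff=0 [OK], height=3
All nodes satisfy the balance condition.
Result: Balanced


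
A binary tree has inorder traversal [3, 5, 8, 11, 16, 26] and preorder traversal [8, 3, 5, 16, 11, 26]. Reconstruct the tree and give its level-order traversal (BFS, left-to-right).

Inorder:  [3, 5, 8, 11, 16, 26]
Preorder: [8, 3, 5, 16, 11, 26]
Algorithm: preorder visits root first, so consume preorder in order;
for each root, split the current inorder slice at that value into
left-subtree inorder and right-subtree inorder, then recurse.
Recursive splits:
  root=8; inorder splits into left=[3, 5], right=[11, 16, 26]
  root=3; inorder splits into left=[], right=[5]
  root=5; inorder splits into left=[], right=[]
  root=16; inorder splits into left=[11], right=[26]
  root=11; inorder splits into left=[], right=[]
  root=26; inorder splits into left=[], right=[]
Reconstructed level-order: [8, 3, 16, 5, 11, 26]


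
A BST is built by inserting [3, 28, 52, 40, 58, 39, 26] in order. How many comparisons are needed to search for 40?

Search path for 40: 3 -> 28 -> 52 -> 40
Found: True
Comparisons: 4


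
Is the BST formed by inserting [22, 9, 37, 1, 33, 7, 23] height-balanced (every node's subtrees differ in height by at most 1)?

Tree (level-order array): [22, 9, 37, 1, None, 33, None, None, 7, 23]
Definition: a tree is height-balanced if, at every node, |h(left) - h(right)| <= 1 (empty subtree has height -1).
Bottom-up per-node check:
  node 7: h_left=-1, h_right=-1, diff=0 [OK], height=0
  node 1: h_left=-1, h_right=0, diff=1 [OK], height=1
  node 9: h_left=1, h_right=-1, diff=2 [FAIL (|1--1|=2 > 1)], height=2
  node 23: h_left=-1, h_right=-1, diff=0 [OK], height=0
  node 33: h_left=0, h_right=-1, diff=1 [OK], height=1
  node 37: h_left=1, h_right=-1, diff=2 [FAIL (|1--1|=2 > 1)], height=2
  node 22: h_left=2, h_right=2, diff=0 [OK], height=3
Node 9 violates the condition: |1 - -1| = 2 > 1.
Result: Not balanced


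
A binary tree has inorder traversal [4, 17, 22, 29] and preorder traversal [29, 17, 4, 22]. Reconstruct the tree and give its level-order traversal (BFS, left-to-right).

Inorder:  [4, 17, 22, 29]
Preorder: [29, 17, 4, 22]
Algorithm: preorder visits root first, so consume preorder in order;
for each root, split the current inorder slice at that value into
left-subtree inorder and right-subtree inorder, then recurse.
Recursive splits:
  root=29; inorder splits into left=[4, 17, 22], right=[]
  root=17; inorder splits into left=[4], right=[22]
  root=4; inorder splits into left=[], right=[]
  root=22; inorder splits into left=[], right=[]
Reconstructed level-order: [29, 17, 4, 22]


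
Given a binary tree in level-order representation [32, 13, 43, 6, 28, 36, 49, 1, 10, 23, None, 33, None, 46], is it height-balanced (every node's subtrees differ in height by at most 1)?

Tree (level-order array): [32, 13, 43, 6, 28, 36, 49, 1, 10, 23, None, 33, None, 46]
Definition: a tree is height-balanced if, at every node, |h(left) - h(right)| <= 1 (empty subtree has height -1).
Bottom-up per-node check:
  node 1: h_left=-1, h_right=-1, diff=0 [OK], height=0
  node 10: h_left=-1, h_right=-1, diff=0 [OK], height=0
  node 6: h_left=0, h_right=0, diff=0 [OK], height=1
  node 23: h_left=-1, h_right=-1, diff=0 [OK], height=0
  node 28: h_left=0, h_right=-1, diff=1 [OK], height=1
  node 13: h_left=1, h_right=1, diff=0 [OK], height=2
  node 33: h_left=-1, h_right=-1, diff=0 [OK], height=0
  node 36: h_left=0, h_right=-1, diff=1 [OK], height=1
  node 46: h_left=-1, h_right=-1, diff=0 [OK], height=0
  node 49: h_left=0, h_right=-1, diff=1 [OK], height=1
  node 43: h_left=1, h_right=1, diff=0 [OK], height=2
  node 32: h_left=2, h_right=2, diff=0 [OK], height=3
All nodes satisfy the balance condition.
Result: Balanced


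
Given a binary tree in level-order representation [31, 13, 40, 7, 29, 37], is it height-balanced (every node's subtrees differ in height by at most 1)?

Tree (level-order array): [31, 13, 40, 7, 29, 37]
Definition: a tree is height-balanced if, at every node, |h(left) - h(right)| <= 1 (empty subtree has height -1).
Bottom-up per-node check:
  node 7: h_left=-1, h_right=-1, diff=0 [OK], height=0
  node 29: h_left=-1, h_right=-1, diff=0 [OK], height=0
  node 13: h_left=0, h_right=0, diff=0 [OK], height=1
  node 37: h_left=-1, h_right=-1, diff=0 [OK], height=0
  node 40: h_left=0, h_right=-1, diff=1 [OK], height=1
  node 31: h_left=1, h_right=1, diff=0 [OK], height=2
All nodes satisfy the balance condition.
Result: Balanced


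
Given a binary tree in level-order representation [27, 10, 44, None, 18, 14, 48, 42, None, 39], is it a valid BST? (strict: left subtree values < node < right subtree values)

Level-order array: [27, 10, 44, None, 18, 14, 48, 42, None, 39]
Validate using subtree bounds (lo, hi): at each node, require lo < value < hi,
then recurse left with hi=value and right with lo=value.
Preorder trace (stopping at first violation):
  at node 27 with bounds (-inf, +inf): OK
  at node 10 with bounds (-inf, 27): OK
  at node 18 with bounds (10, 27): OK
  at node 42 with bounds (10, 18): VIOLATION
Node 42 violates its bound: not (10 < 42 < 18).
Result: Not a valid BST


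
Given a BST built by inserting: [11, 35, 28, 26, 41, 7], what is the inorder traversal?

Tree insertion order: [11, 35, 28, 26, 41, 7]
Tree (level-order array): [11, 7, 35, None, None, 28, 41, 26]
Inorder traversal: [7, 11, 26, 28, 35, 41]


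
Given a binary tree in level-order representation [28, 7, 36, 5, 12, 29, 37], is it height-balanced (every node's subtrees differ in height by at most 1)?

Tree (level-order array): [28, 7, 36, 5, 12, 29, 37]
Definition: a tree is height-balanced if, at every node, |h(left) - h(right)| <= 1 (empty subtree has height -1).
Bottom-up per-node check:
  node 5: h_left=-1, h_right=-1, diff=0 [OK], height=0
  node 12: h_left=-1, h_right=-1, diff=0 [OK], height=0
  node 7: h_left=0, h_right=0, diff=0 [OK], height=1
  node 29: h_left=-1, h_right=-1, diff=0 [OK], height=0
  node 37: h_left=-1, h_right=-1, diff=0 [OK], height=0
  node 36: h_left=0, h_right=0, diff=0 [OK], height=1
  node 28: h_left=1, h_right=1, diff=0 [OK], height=2
All nodes satisfy the balance condition.
Result: Balanced
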